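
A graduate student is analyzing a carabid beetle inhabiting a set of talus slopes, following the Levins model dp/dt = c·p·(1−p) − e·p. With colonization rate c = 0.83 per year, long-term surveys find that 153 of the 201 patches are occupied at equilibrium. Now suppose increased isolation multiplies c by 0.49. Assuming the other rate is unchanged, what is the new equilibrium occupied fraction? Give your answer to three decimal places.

Observed p* = 153/201 = 0.76119.
Balance c(1−p*) = e gives e = 0.83×(1 − 0.76119) = 0.19821.
New p* = 1 − e/c = 1 − 0.19821/0.40670 = 0.51264.

0.513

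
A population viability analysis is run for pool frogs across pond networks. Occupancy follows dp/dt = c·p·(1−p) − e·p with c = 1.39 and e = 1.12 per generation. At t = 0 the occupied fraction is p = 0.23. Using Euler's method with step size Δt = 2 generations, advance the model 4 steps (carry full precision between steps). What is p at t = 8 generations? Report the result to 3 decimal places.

Update rule: p ← p + [c·p·(1−p) − e·p]·Δt with Δt = 2.
step 1: Δp = -0.02286, p = 0.20714
step 2: Δp = -0.00742, p = 0.19971
step 3: Δp = -0.00304, p = 0.19668
step 4: Δp = -0.00133, p = 0.19535

0.195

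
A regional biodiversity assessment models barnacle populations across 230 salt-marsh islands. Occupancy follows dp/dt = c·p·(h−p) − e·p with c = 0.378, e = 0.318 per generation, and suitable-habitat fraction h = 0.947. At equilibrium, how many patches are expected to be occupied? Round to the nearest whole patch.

24

p* = h − e/c = 0.947 − 0.8413 = 0.1057.
Expected occupied patches = N × p* = 230 × 0.1057 = 24.32 ≈ 24.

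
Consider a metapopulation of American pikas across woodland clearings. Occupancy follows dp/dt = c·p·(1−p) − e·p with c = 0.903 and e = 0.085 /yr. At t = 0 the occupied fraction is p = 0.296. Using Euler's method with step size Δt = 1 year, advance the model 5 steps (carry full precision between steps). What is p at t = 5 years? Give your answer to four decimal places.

0.8994

Update rule: p ← p + [c·p·(1−p) − e·p]·Δt with Δt = 1.
t = 1: p = 0.29600 + (+0.16301) = 0.45901
t = 2: p = 0.45901 + (+0.18522) = 0.64423
t = 3: p = 0.64423 + (+0.15221) = 0.79643
t = 4: p = 0.79643 + (+0.07870) = 0.87514
t = 5: p = 0.87514 + (+0.02429) = 0.89942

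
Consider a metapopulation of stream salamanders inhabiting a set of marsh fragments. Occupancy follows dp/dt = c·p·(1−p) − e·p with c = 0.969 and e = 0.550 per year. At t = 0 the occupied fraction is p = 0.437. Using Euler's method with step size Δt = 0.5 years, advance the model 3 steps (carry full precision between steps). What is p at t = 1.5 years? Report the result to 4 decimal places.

0.4347

Update rule: p ← p + [c·p·(1−p) − e·p]·Δt with Δt = 0.5.
t = 0.5: p = 0.43700 + (-0.00097) = 0.43603
t = 1: p = 0.43603 + (-0.00077) = 0.43526
t = 1.5: p = 0.43526 + (-0.00060) = 0.43466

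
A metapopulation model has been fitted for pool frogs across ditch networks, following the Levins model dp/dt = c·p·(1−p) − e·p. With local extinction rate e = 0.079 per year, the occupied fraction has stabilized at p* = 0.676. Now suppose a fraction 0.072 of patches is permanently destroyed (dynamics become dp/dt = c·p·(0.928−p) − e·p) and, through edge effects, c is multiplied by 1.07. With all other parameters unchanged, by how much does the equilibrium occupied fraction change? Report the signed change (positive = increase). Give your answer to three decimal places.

Balance c(1−p*) = e gives c = e/(1 − 0.67600) = 0.079/0.32400 = 0.24383.
New p* = 0.928 − e/c = 0.928 − 0.07900/0.26090 = 0.62520.
Δp* = 0.62520 − 0.67600 = -0.05080.

-0.051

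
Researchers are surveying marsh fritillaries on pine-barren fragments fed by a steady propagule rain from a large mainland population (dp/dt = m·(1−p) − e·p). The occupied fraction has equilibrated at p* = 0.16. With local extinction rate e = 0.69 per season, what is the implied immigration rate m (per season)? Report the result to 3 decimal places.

0.131

At equilibrium m(1−p*) = e·p*, so m = e·p*/(1−p*).
m = 0.69 × 0.16 / 0.8400 = 0.1104/0.8400 = 0.1314.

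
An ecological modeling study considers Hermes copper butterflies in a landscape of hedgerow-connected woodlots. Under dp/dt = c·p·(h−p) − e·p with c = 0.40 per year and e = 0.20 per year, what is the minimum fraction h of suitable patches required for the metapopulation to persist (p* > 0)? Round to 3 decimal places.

p* = h − e/c is positive only when h > e/c.
h_min = e/c = 0.20/0.40 = 0.5000.

0.500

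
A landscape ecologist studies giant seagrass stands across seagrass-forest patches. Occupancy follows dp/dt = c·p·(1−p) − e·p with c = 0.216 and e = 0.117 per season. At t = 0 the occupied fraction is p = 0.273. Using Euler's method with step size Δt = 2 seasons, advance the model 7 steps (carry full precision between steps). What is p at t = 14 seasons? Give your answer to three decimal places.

0.396

Update rule: p ← p + [c·p·(1−p) − e·p]·Δt with Δt = 2.
p: 0.27300 → 0.29486  (Δp = +0.02186)
p: 0.29486 → 0.31568  (Δp = +0.02082)
p: 0.31568 → 0.33513  (Δp = +0.01945)
p: 0.33513 → 0.35297  (Δp = +0.01784)
p: 0.35297 → 0.36904  (Δp = +0.01607)
p: 0.36904 → 0.38327  (Δp = +0.01424)
p: 0.38327 → 0.39570  (Δp = +0.01243)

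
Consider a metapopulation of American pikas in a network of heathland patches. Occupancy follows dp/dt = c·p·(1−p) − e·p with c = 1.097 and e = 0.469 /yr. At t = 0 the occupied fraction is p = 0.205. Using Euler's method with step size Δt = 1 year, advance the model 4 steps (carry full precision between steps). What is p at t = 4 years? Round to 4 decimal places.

Update rule: p ← p + [c·p·(1−p) − e·p]·Δt with Δt = 1.
p: 0.20500 → 0.28764  (Δp = +0.08264)
p: 0.28764 → 0.37751  (Δp = +0.08988)
p: 0.37751 → 0.45825  (Δp = +0.08074)
p: 0.45825 → 0.51567  (Δp = +0.05742)

0.5157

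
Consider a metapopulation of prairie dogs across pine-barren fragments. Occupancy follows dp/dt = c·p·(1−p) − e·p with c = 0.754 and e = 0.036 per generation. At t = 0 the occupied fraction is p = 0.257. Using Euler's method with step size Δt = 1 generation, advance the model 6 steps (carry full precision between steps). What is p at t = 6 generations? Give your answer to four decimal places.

Update rule: p ← p + [c·p·(1−p) − e·p]·Δt with Δt = 1.
t = 1: p = 0.25700 + (+0.13473) = 0.39173
t = 2: p = 0.39173 + (+0.16556) = 0.55728
t = 3: p = 0.55728 + (+0.16596) = 0.72325
t = 4: p = 0.72325 + (+0.12488) = 0.84813
t = 5: p = 0.84813 + (+0.06659) = 0.91472
t = 6: p = 0.91472 + (+0.02589) = 0.94061

0.9406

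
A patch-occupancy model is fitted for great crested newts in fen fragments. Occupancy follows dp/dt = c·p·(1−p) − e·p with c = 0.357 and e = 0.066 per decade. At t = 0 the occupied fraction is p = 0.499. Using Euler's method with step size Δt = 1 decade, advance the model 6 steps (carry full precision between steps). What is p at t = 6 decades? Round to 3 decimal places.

Update rule: p ← p + [c·p·(1−p) − e·p]·Δt with Δt = 1.
step 1: Δp = +0.05632, p = 0.55532
step 2: Δp = +0.05151, p = 0.60682
step 3: Δp = +0.04513, p = 0.65195
step 4: Δp = +0.03798, p = 0.68993
step 5: Δp = +0.03084, p = 0.72076
step 6: Δp = +0.02428, p = 0.74504

0.745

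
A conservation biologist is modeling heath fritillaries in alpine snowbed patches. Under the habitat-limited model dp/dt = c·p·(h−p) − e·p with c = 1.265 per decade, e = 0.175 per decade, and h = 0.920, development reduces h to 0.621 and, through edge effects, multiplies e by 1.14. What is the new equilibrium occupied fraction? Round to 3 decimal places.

0.463

Before: p* = h − e/c = 0.920 − 0.175/1.265 = 0.920 − 0.1383 = 0.7817.
After: c = 1.265, e = 0.1995, h = 0.621; p* = 0.621 − 0.1995/1.265 = 0.4633.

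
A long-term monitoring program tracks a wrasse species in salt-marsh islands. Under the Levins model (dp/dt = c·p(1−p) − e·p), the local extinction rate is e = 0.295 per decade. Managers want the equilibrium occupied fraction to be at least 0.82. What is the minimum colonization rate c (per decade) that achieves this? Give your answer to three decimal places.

1.639

p* = 1 − e/c ≥ 0.82 requires e/c ≤ 0.1800, i.e. c ≥ e/0.1800.
c_min = 0.295/0.1800 = 1.6389.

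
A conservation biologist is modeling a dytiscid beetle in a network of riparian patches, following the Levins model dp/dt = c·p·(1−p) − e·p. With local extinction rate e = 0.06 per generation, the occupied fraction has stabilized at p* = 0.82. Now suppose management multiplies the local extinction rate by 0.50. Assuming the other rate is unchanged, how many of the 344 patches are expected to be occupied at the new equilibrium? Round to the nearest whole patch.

313

Balance c(1−p*) = e gives c = e/(1 − 0.82000) = 0.06/0.18000 = 0.33333.
New p* = 1 − e/c = 1 − 0.03000/0.33333 = 0.91000.
Expected occupied = 344 × 0.91000 = 313.04 ≈ 313.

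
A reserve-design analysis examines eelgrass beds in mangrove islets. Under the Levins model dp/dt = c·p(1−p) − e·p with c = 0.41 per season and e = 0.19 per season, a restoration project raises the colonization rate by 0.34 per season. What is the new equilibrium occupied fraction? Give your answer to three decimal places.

Before: p* = 1 − 0.19/0.41 = 0.5366.
After the change, c = 0.75, e = 0.19, so p* = 1 − 0.19/0.75 = 0.7467.

0.747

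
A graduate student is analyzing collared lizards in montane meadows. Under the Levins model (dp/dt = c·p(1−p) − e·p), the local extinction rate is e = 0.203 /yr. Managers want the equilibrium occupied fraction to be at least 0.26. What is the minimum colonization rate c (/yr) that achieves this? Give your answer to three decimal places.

p* = 1 − e/c ≥ 0.26 requires e/c ≤ 0.7400, i.e. c ≥ e/0.7400.
c_min = 0.203/0.7400 = 0.2743.

0.274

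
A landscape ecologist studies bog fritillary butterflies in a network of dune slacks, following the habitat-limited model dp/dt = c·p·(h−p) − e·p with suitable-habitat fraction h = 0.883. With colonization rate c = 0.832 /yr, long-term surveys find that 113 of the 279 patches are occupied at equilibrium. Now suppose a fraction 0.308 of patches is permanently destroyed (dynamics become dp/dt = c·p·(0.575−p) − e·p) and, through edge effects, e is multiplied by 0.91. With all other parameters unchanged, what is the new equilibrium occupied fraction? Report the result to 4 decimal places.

0.1400

Observed p* = 113/279 = 0.40502.
Balance c(h−p*) = e gives e = 0.832×(0.883 − 0.40502) = 0.39768.
New p* = 0.575 − e/c = 0.575 − 0.36189/0.83200 = 0.14004.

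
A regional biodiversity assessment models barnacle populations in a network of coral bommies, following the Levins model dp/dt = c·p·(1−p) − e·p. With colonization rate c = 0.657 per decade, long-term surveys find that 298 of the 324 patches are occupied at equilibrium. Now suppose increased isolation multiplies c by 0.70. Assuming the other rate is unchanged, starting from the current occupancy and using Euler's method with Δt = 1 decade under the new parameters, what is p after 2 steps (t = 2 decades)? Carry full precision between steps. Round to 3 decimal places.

Observed p* = 298/324 = 0.91975.
Balance c(1−p*) = e gives e = 0.657×(1 − 0.91975) = 0.05272.
Starting from p₀ = 0.91975; update p ← p + (dp/dt)·Δt with the new parameters.
step 1: Δp = -0.01455, p = 0.90521
step 2: Δp = -0.00826, p = 0.89694

0.897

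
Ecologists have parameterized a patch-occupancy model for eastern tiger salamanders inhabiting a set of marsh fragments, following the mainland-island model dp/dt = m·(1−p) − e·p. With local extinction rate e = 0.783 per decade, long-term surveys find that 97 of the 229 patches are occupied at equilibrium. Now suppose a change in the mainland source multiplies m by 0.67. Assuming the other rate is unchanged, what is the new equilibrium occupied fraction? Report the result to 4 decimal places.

Observed p* = 97/229 = 0.42358.
Balance m(1−p*) = e·p* gives m = e·p*/(1−p*) = 0.783×0.42358/0.57642 = 0.57538.
New p* = m/(m+e) = 0.38550/(0.38550+0.78300) = 0.32991.

0.3299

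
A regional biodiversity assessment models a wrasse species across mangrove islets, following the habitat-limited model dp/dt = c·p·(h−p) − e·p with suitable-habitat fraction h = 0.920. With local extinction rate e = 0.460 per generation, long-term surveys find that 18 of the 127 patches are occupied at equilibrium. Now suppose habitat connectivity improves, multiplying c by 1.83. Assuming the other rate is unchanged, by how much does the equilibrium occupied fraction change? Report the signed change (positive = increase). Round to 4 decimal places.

0.3530

Observed p* = 18/127 = 0.14173.
Balance c(h−p*) = e gives c = e/(0.92 − 0.14173) = 0.460/0.77827 = 0.59105.
New p* = 0.92 − e/c = 0.92 − 0.46000/1.08162 = 0.49471.
Δp* = 0.49471 − 0.14173 = +0.35298.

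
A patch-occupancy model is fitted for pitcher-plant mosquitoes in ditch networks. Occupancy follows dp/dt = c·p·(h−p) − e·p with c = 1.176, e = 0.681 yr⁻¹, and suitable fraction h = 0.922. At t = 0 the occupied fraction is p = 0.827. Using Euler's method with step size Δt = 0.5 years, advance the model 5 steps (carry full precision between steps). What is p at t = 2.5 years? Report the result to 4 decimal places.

0.4054

Update rule: p ← p + [c·p·(h−p) − e·p]·Δt with Δt = 0.5.
step 1: Δp = -0.23540, p = 0.59160
step 2: Δp = -0.08651, p = 0.50509
step 3: Δp = -0.04817, p = 0.45693
step 4: Δp = -0.03063, p = 0.42630
step 5: Δp = -0.02090, p = 0.40540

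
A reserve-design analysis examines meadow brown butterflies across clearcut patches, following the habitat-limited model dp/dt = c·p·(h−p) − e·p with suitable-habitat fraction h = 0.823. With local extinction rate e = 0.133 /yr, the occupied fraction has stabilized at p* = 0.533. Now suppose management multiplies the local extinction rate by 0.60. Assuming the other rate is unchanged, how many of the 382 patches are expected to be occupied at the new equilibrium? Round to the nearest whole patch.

248

Balance c(h−p*) = e gives c = e/(0.823 − 0.53300) = 0.133/0.29000 = 0.45862.
New p* = 0.823 − e/c = 0.823 − 0.07980/0.45862 = 0.64900.
Expected occupied = 382 × 0.64900 = 247.92 ≈ 248.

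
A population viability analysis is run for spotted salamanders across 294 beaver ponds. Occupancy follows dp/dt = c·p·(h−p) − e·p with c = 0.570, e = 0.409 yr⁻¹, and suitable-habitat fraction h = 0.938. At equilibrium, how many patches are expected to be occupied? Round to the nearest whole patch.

p* = h − e/c = 0.938 − 0.7175 = 0.2205.
Expected occupied patches = N × p* = 294 × 0.2205 = 64.81 ≈ 65.

65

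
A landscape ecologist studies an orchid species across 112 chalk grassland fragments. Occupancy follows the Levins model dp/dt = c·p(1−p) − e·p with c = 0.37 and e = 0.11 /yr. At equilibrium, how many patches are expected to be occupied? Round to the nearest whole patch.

p* = 1 − e/c = 1 − 0.11/0.37 = 0.7027.
Expected occupied patches = N × p* = 112 × 0.7027 = 78.70 ≈ 79.

79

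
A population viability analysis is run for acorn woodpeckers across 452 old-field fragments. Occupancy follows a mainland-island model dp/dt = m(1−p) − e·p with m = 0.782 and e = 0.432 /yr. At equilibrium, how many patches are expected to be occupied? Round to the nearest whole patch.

291

p* = m/(m+e) = 0.782/1.2140 = 0.6442.
Expected occupied patches = N × p* = 452 × 0.6442 = 291.16 ≈ 291.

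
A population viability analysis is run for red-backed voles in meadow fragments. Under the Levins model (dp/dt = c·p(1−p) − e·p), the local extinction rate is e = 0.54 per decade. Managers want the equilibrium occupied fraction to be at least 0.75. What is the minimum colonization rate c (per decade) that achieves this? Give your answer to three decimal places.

2.160

p* = 1 − e/c ≥ 0.75 requires e/c ≤ 0.2500, i.e. c ≥ e/0.2500.
c_min = 0.54/0.2500 = 2.1600.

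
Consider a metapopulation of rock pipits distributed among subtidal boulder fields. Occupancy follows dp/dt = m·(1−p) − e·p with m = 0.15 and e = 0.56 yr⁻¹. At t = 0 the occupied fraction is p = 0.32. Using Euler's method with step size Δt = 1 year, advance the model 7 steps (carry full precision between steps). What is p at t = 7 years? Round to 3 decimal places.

0.211

Update rule: p ← p + [m·(1−p) − e·p]·Δt with Δt = 1.
  1  |  dp/dt·Δt = -0.077200  |  p_1 = 0.242800
  2  |  dp/dt·Δt = -0.022388  |  p_2 = 0.220412
  3  |  dp/dt·Δt = -0.006493  |  p_3 = 0.213919
  4  |  dp/dt·Δt = -0.001883  |  p_4 = 0.212037
  5  |  dp/dt·Δt = -0.000546  |  p_5 = 0.211491
  6  |  dp/dt·Δt = -0.000158  |  p_6 = 0.211332
  7  |  dp/dt·Δt = -0.000046  |  p_7 = 0.211286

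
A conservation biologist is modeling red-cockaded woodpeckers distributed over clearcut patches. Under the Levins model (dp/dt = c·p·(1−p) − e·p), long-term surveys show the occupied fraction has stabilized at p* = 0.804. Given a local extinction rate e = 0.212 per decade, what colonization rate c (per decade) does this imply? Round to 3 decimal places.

1.082

At equilibrium c(1−p*) = e, so c = e/(1−p*).
c = 0.212/(1 − 0.804) = 0.212/0.1960 = 1.0816.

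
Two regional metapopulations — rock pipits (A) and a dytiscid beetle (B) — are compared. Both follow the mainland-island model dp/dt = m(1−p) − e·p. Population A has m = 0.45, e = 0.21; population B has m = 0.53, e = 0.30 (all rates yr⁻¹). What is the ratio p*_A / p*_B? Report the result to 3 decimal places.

A: p*_A = m/(m+e) = 0.45/0.6600 = 0.6818.
B: p*_B = 0.53/0.8300 = 0.6386.
p*_A / p*_B = 0.6818/0.6386 = 1.0678.

1.068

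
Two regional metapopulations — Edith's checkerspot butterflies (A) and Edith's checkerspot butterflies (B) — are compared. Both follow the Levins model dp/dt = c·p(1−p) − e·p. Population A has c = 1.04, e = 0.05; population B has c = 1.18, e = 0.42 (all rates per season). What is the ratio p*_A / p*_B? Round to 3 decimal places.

A: p*_A = 1 − 0.05/1.04 = 0.9519.
B: p*_B = 1 − 0.42/1.18 = 0.6441.
p*_A / p*_B = 0.9519/0.6441 = 1.4780.

1.478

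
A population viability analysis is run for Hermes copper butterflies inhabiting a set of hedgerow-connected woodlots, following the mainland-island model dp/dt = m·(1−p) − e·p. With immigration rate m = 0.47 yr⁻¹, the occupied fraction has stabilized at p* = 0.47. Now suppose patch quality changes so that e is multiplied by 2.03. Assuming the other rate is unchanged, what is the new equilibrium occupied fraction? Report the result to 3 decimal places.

0.304

Balance m(1−p*) = e·p* gives e = m(1−p*)/p* = 0.47×0.53000/0.47000 = 0.53000.
New p* = m/(m+e) = 0.47000/(0.47000+1.07590) = 0.30403.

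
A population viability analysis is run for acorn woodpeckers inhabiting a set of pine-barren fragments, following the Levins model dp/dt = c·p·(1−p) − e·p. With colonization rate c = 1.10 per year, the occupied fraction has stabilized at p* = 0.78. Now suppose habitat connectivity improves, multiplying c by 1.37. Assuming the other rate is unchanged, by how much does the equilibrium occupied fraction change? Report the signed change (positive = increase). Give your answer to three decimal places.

0.059

Balance c(1−p*) = e gives e = 1.10×(1 − 0.78000) = 0.24200.
New p* = 1 − e/c = 1 − 0.24200/1.50700 = 0.83942.
Δp* = 0.83942 − 0.78000 = +0.05942.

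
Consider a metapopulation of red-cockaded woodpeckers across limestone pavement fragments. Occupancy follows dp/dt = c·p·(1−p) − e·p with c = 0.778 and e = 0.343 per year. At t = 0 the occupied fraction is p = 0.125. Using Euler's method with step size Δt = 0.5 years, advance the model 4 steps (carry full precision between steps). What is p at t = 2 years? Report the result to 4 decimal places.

Update rule: p ← p + [c·p·(1−p) − e·p]·Δt with Δt = 0.5.
  1  |  dp/dt·Δt = +0.021109  |  p_1 = 0.146109
  2  |  dp/dt·Δt = +0.023474  |  p_2 = 0.169584
  3  |  dp/dt·Δt = +0.025697  |  p_3 = 0.195281
  4  |  dp/dt·Δt = +0.027639  |  p_4 = 0.222920

0.2229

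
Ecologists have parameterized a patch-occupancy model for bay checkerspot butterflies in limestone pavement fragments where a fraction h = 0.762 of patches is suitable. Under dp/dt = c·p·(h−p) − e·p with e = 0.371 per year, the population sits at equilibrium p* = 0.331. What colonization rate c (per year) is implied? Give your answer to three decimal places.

0.861

At equilibrium c(h−p*) = e, so c = e/(h−p*).
c = 0.371/(0.762 − 0.331) = 0.371/0.4310 = 0.8608.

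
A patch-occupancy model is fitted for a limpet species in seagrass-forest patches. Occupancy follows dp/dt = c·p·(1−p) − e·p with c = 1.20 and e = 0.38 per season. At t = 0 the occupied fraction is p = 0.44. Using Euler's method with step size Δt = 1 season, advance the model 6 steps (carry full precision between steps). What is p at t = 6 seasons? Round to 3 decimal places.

Update rule: p ← p + [c·p·(1−p) − e·p]·Δt with Δt = 1.
t = 1: p = 0.44000 + (+0.12848) = 0.56848
t = 2: p = 0.56848 + (+0.07835) = 0.64683
t = 3: p = 0.64683 + (+0.02833) = 0.67516
t = 4: p = 0.67516 + (+0.00662) = 0.68178
t = 5: p = 0.68178 + (+0.00127) = 0.68305
t = 6: p = 0.68305 + (+0.00023) = 0.68328

0.683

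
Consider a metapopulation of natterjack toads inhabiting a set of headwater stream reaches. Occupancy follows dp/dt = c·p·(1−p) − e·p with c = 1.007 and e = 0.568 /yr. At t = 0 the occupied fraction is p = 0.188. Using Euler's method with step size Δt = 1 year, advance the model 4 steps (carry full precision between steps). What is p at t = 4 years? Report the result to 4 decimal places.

Update rule: p ← p + [c·p·(1−p) − e·p]·Δt with Δt = 1.
step 1: Δp = +0.04694, p = 0.23494
step 2: Δp = +0.04756, p = 0.28250
step 3: Δp = +0.04365, p = 0.32615
step 4: Δp = +0.03606, p = 0.36221

0.3622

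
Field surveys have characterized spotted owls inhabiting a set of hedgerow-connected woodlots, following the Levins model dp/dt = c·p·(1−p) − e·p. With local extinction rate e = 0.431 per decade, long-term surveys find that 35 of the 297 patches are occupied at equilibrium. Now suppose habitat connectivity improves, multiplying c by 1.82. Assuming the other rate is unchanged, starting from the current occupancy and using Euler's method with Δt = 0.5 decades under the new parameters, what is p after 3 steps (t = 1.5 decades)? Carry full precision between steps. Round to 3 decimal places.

0.187

Observed p* = 35/297 = 0.11785.
Balance c(1−p*) = e gives c = e/(1 − 0.11785) = 0.431/0.88215 = 0.48858.
Starting from p₀ = 0.11785; update p ← p + (dp/dt)·Δt with the new parameters.
p: 0.11785 → 0.13867  (Δp = +0.02082)
p: 0.13867 → 0.16189  (Δp = +0.02322)
p: 0.16189 → 0.18733  (Δp = +0.02544)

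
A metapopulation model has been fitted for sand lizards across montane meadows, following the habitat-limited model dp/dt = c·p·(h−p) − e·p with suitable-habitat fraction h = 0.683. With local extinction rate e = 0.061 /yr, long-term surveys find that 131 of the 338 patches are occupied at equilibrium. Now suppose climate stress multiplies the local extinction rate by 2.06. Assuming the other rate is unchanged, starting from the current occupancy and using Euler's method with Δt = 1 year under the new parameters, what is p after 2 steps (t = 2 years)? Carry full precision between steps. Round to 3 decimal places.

0.341

Observed p* = 131/338 = 0.38757.
Balance c(h−p*) = e gives c = e/(0.683 − 0.38757) = 0.061/0.29543 = 0.20648.
Starting from p₀ = 0.38757; update p ← p + (dp/dt)·Δt with the new parameters.
  1  |  dp/dt·Δt = -0.025061  |  p_1 = 0.362513
  2  |  dp/dt·Δt = -0.021564  |  p_2 = 0.340949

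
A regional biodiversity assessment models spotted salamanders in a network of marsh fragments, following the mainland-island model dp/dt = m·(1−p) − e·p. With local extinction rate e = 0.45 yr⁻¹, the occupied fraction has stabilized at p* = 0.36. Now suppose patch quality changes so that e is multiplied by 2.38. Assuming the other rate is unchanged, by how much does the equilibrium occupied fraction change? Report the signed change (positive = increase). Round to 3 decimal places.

-0.169

Balance m(1−p*) = e·p* gives m = e·p*/(1−p*) = 0.45×0.36000/0.64000 = 0.25312.
New p* = m/(m+e) = 0.25312/(0.25312+1.07100) = 0.19116.
Δp* = 0.19116 − 0.36000 = -0.16884.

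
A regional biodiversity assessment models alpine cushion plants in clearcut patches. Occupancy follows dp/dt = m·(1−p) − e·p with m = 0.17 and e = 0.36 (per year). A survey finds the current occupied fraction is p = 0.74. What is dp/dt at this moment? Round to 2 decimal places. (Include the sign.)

-0.22

Colonization term: m·(1−p) = 0.17×0.2600 = 0.04420.
Extinction term: e·p = 0.26640.
dp/dt = 0.04420 − 0.26640 = -0.22220.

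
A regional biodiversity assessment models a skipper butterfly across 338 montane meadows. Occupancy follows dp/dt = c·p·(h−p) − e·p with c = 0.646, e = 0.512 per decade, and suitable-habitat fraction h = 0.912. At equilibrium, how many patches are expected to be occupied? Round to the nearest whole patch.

40

p* = h − e/c = 0.912 − 0.7926 = 0.1194.
Expected occupied patches = N × p* = 338 × 0.1194 = 40.37 ≈ 40.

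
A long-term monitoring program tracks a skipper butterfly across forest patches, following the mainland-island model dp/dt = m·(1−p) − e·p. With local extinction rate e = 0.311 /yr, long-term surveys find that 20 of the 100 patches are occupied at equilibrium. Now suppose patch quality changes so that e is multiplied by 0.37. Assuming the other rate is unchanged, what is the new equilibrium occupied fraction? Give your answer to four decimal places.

0.4032

Observed p* = 20/100 = 0.20000.
Balance m(1−p*) = e·p* gives m = e·p*/(1−p*) = 0.311×0.20000/0.80000 = 0.07775.
New p* = m/(m+e) = 0.07775/(0.07775+0.11507) = 0.40323.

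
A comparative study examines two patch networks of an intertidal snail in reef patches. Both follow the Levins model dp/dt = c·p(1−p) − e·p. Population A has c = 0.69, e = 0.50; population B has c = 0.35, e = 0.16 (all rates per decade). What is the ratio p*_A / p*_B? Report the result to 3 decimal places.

0.507

A: p*_A = 1 − 0.50/0.69 = 0.2754.
B: p*_B = 1 − 0.16/0.35 = 0.5429.
p*_A / p*_B = 0.2754/0.5429 = 0.5072.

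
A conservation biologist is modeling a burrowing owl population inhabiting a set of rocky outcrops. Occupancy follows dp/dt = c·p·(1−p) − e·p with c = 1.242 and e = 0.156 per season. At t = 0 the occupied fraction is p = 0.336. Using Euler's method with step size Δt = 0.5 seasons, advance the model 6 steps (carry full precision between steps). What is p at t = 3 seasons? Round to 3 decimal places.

Update rule: p ← p + [c·p·(1−p) − e·p]·Δt with Δt = 0.5.
p: 0.33600 → 0.44834  (Δp = +0.11234)
p: 0.44834 → 0.56696  (Δp = +0.11862)
p: 0.56696 → 0.67520  (Δp = +0.10824)
p: 0.67520 → 0.75873  (Δp = +0.08352)
p: 0.75873 → 0.81323  (Δp = +0.05450)
p: 0.81323 → 0.84412  (Δp = +0.03089)

0.844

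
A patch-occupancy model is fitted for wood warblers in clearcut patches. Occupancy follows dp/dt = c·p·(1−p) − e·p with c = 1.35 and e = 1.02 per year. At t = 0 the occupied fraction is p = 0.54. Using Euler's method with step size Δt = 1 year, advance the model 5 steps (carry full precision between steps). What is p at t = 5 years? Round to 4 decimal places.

0.2557

Update rule: p ← p + [c·p·(1−p) − e·p]·Δt with Δt = 1.
step 1: Δp = -0.21546, p = 0.32454
step 2: Δp = -0.03509, p = 0.28945
step 3: Δp = -0.01759, p = 0.27186
step 4: Δp = -0.01006, p = 0.26180
step 5: Δp = -0.00613, p = 0.25567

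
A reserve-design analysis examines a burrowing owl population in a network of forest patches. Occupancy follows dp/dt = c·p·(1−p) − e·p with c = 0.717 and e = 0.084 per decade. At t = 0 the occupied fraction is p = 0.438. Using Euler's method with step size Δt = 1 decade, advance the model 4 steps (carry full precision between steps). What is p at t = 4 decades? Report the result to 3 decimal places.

0.845

Update rule: p ← p + [c·p·(1−p) − e·p]·Δt with Δt = 1.
p: 0.43800 → 0.57770  (Δp = +0.13970)
p: 0.57770 → 0.70410  (Δp = +0.12639)
p: 0.70410 → 0.79434  (Δp = +0.09024)
p: 0.79434 → 0.84475  (Δp = +0.05041)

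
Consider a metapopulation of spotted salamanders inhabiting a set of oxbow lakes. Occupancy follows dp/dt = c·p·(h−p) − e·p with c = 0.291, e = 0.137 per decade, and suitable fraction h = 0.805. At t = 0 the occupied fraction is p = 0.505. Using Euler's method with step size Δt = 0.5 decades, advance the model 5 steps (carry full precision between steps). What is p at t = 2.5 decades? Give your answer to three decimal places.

0.453

Update rule: p ← p + [c·p·(h−p) − e·p]·Δt with Δt = 0.5.
p: 0.50500 → 0.49245  (Δp = -0.01255)
p: 0.49245 → 0.48111  (Δp = -0.01134)
p: 0.48111 → 0.47083  (Δp = -0.01028)
p: 0.47083 → 0.46147  (Δp = -0.00936)
p: 0.46147 → 0.45293  (Δp = -0.00854)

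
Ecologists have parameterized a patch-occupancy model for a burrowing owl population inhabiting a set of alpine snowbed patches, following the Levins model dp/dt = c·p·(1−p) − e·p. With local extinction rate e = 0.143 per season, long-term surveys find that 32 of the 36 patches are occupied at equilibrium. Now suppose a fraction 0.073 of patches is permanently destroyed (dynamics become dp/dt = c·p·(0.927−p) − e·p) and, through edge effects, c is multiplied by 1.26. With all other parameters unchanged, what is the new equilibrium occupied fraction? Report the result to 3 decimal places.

Observed p* = 32/36 = 0.88889.
Balance c(1−p*) = e gives c = e/(1 − 0.88889) = 0.143/0.11111 = 1.28701.
New p* = 0.927 − e/c = 0.927 − 0.14300/1.62163 = 0.83882.

0.839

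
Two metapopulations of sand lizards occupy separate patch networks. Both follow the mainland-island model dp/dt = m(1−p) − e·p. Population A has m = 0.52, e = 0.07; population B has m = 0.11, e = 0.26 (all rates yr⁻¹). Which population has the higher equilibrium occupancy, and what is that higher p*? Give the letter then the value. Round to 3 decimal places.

A: p*_A = m/(m+e) = 0.52/0.5900 = 0.8814.
B: p*_B = 0.11/0.3700 = 0.2973.
A is higher at 0.8814.

A, 0.881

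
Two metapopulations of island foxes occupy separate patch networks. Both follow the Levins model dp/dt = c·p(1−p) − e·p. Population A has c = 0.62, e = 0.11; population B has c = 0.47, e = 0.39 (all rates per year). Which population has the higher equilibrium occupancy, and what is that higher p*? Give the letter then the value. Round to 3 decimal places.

A, 0.823

A: p*_A = 1 − 0.11/0.62 = 0.8226.
B: p*_B = 1 − 0.39/0.47 = 0.1702.
A is higher at 0.8226.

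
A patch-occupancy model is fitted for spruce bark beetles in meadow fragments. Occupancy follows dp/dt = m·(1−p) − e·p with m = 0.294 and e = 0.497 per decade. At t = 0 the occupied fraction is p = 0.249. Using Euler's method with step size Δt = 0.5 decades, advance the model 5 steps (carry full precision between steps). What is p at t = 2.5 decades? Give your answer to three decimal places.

Update rule: p ← p + [m·(1−p) − e·p]·Δt with Δt = 0.5.
p: 0.24900 → 0.29752  (Δp = +0.04852)
p: 0.29752 → 0.32685  (Δp = +0.02933)
p: 0.32685 → 0.34458  (Δp = +0.01773)
p: 0.34458 → 0.35530  (Δp = +0.01072)
p: 0.35530 → 0.36178  (Δp = +0.00648)

0.362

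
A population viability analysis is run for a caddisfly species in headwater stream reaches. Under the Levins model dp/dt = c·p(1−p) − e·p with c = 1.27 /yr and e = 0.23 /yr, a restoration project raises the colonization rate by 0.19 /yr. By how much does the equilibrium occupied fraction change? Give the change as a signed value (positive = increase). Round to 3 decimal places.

Before: p* = 1 − 0.23/1.27 = 0.8189.
After the change, c = 1.46, e = 0.23, so p* = 1 − 0.23/1.46 = 0.8425.
Δp* = 0.8425 − 0.8189 = +0.0236.

0.024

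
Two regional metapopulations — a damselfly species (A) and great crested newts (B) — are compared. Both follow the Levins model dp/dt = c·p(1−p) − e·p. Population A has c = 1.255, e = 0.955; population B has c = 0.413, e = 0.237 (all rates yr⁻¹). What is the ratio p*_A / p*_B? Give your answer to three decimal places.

0.561

A: p*_A = 1 − 0.955/1.255 = 0.2390.
B: p*_B = 1 − 0.237/0.413 = 0.4262.
p*_A / p*_B = 0.2390/0.4262 = 0.5609.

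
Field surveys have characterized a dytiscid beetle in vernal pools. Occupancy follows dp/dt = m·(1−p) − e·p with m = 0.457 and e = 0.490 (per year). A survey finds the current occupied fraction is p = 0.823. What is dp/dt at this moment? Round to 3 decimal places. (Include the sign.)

-0.322

Colonization term: m·(1−p) = 0.457×0.1770 = 0.08089.
Extinction term: e·p = 0.40327.
dp/dt = 0.08089 − 0.40327 = -0.32238.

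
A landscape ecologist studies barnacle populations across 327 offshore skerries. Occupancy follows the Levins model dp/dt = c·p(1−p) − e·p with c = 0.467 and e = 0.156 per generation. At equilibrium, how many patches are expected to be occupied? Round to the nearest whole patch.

p* = 1 − e/c = 1 − 0.156/0.467 = 0.6660.
Expected occupied patches = N × p* = 327 × 0.6660 = 217.77 ≈ 218.

218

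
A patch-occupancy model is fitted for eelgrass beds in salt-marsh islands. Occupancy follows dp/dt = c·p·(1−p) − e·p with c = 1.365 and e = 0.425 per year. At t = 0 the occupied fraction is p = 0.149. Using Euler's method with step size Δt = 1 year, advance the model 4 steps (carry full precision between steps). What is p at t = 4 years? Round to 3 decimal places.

Update rule: p ← p + [c·p·(1−p) − e·p]·Δt with Δt = 1.
t = 1: p = 0.14900 + (+0.10976) = 0.25876
t = 2: p = 0.25876 + (+0.15184) = 0.41059
t = 3: p = 0.41059 + (+0.15584) = 0.56643
t = 4: p = 0.56643 + (+0.09449) = 0.66092

0.661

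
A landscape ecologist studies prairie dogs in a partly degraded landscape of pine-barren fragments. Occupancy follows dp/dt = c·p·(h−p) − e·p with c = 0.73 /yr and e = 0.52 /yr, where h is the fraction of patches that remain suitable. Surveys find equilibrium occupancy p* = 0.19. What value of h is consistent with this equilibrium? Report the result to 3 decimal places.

0.902

At equilibrium c(h−p*) = e, so h = p* + e/c.
h = 0.19 + 0.52/0.73 = 0.19 + 0.7123 = 0.9023.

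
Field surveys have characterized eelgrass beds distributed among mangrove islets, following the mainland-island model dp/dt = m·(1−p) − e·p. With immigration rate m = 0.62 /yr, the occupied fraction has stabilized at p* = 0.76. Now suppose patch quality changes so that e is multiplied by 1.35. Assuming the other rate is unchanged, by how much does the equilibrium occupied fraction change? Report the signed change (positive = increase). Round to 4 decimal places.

-0.0589

Balance m(1−p*) = e·p* gives e = m(1−p*)/p* = 0.62×0.24000/0.76000 = 0.19579.
New p* = m/(m+e) = 0.62000/(0.62000+0.26432) = 0.70110.
Δp* = 0.70110 − 0.76000 = -0.05890.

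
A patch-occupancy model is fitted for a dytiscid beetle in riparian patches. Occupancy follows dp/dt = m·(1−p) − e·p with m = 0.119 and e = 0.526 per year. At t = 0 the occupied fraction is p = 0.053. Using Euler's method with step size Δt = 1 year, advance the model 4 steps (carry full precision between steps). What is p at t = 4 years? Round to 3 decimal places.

0.182

Update rule: p ← p + [m·(1−p) − e·p]·Δt with Δt = 1.
p: 0.05300 → 0.13781  (Δp = +0.08481)
p: 0.13781 → 0.16792  (Δp = +0.03011)
p: 0.16792 → 0.17861  (Δp = +0.01069)
p: 0.17861 → 0.18241  (Δp = +0.00379)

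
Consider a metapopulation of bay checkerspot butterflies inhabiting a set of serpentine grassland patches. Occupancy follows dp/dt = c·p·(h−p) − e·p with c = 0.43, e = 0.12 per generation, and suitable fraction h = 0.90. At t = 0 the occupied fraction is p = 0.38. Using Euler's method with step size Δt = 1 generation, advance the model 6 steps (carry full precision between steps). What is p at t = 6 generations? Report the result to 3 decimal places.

Update rule: p ← p + [c·p·(h−p) − e·p]·Δt with Δt = 1.
  1  |  dp/dt·Δt = +0.039368  |  p_1 = 0.419368
  2  |  dp/dt·Δt = +0.036347  |  p_2 = 0.455715
  3  |  dp/dt·Δt = +0.032375  |  p_3 = 0.488090
  4  |  dp/dt·Δt = +0.027880  |  p_4 = 0.515971
  5  |  dp/dt·Δt = +0.023287  |  p_5 = 0.539258
  6  |  dp/dt·Δt = +0.018938  |  p_6 = 0.558196

0.558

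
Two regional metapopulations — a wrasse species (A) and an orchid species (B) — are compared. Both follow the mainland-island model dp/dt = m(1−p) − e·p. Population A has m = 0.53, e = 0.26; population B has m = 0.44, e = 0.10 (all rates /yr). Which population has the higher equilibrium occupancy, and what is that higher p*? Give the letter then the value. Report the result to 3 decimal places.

B, 0.815

A: p*_A = m/(m+e) = 0.53/0.7900 = 0.6709.
B: p*_B = 0.44/0.5400 = 0.8148.
B is higher at 0.8148.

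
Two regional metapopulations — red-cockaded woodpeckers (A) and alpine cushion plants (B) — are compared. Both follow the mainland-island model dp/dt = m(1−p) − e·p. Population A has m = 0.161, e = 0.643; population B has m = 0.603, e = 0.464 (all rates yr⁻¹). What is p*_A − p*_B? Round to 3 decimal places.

-0.365

A: p*_A = m/(m+e) = 0.161/0.8040 = 0.2002.
B: p*_B = 0.603/1.0670 = 0.5651.
p*_A − p*_B = 0.2002 − 0.5651 = -0.3649.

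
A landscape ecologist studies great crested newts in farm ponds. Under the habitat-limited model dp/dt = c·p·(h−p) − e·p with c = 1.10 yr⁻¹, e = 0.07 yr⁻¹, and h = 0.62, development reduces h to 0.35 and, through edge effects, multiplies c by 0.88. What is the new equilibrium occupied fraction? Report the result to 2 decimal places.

0.28

Before: p* = h − e/c = 0.62 − 0.07/1.10 = 0.62 − 0.0636 = 0.5564.
After: c = 0.968, e = 0.07, h = 0.35; p* = 0.35 − 0.07/0.968 = 0.2777.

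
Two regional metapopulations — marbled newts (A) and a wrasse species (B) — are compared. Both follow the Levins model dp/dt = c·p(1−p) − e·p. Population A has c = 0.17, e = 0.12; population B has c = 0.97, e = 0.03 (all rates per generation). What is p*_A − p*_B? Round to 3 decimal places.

-0.675

A: p*_A = 1 − 0.12/0.17 = 0.2941.
B: p*_B = 1 − 0.03/0.97 = 0.9691.
p*_A − p*_B = 0.2941 − 0.9691 = -0.6750.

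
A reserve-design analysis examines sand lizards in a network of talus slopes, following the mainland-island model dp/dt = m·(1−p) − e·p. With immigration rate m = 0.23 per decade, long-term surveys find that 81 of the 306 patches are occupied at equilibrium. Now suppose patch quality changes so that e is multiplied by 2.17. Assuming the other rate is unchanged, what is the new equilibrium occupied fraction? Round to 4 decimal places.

Observed p* = 81/306 = 0.26471.
Balance m(1−p*) = e·p* gives e = m(1−p*)/p* = 0.23×0.73529/0.26471 = 0.63888.
New p* = m/(m+e) = 0.23000/(0.23000+1.38637) = 0.14229.

0.1423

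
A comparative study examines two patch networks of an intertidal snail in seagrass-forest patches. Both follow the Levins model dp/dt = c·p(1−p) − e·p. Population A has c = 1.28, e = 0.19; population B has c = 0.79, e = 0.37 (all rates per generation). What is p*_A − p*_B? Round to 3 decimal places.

0.320

A: p*_A = 1 − 0.19/1.28 = 0.8516.
B: p*_B = 1 − 0.37/0.79 = 0.5316.
p*_A − p*_B = 0.8516 − 0.5316 = 0.3199.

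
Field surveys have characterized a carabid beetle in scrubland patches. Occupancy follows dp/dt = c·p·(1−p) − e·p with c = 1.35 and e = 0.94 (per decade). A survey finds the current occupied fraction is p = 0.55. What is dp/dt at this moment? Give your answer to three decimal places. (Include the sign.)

Colonization term: c·p·(1−p) = 1.35×0.55×0.4500 = 0.33413.
Extinction term: e·p = 0.51700.
dp/dt = 0.33413 − 0.51700 = -0.18287.

-0.183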